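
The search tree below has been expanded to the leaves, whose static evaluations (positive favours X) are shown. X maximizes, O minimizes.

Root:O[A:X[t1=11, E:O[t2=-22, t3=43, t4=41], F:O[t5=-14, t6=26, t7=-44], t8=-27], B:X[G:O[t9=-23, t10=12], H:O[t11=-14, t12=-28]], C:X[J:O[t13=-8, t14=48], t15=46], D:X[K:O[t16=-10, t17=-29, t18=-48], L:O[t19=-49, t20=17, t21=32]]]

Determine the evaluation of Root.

-48

E (O): min(-22, 43, 41) = -22
F (O): min(-14, 26, -44) = -44
A (X): max(11, -22, -44, -27) = 11
G (O): min(-23, 12) = -23
H (O): min(-14, -28) = -28
B (X): max(-23, -28) = -23
J (O): min(-8, 48) = -8
C (X): max(-8, 46) = 46
K (O): min(-10, -29, -48) = -48
L (O): min(-49, 17, 32) = -49
D (X): max(-48, -49) = -48
Root (O): min(11, -23, 46, -48) = -48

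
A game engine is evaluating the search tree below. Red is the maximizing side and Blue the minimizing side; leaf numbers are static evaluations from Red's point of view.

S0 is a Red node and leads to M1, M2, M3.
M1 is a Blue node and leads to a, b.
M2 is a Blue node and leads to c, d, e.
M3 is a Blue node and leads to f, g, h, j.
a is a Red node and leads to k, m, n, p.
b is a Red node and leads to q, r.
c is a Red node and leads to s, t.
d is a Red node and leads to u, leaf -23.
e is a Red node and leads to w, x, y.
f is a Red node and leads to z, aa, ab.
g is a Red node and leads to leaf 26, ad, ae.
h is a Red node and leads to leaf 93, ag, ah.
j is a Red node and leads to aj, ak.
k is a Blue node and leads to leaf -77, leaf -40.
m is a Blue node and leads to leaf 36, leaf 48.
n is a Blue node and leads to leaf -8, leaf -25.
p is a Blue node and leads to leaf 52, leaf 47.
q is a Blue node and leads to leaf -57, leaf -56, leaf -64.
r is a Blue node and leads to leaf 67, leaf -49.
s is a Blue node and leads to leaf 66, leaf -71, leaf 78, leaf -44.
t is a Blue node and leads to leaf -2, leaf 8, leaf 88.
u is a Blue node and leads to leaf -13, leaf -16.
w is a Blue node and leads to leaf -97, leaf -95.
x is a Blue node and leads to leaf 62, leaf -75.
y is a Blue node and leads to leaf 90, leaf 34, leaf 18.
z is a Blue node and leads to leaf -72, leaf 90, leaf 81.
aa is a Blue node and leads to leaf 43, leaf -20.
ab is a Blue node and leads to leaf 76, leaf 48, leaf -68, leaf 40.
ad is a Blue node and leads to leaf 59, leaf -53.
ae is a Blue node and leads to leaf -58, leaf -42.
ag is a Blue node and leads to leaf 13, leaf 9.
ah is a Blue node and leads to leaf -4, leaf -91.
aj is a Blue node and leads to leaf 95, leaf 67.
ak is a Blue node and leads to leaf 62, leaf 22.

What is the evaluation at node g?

26

ad (Blue): min(59, -53) = -53
ae (Blue): min(-58, -42) = -58
g (Red): max(26, -53, -58) = 26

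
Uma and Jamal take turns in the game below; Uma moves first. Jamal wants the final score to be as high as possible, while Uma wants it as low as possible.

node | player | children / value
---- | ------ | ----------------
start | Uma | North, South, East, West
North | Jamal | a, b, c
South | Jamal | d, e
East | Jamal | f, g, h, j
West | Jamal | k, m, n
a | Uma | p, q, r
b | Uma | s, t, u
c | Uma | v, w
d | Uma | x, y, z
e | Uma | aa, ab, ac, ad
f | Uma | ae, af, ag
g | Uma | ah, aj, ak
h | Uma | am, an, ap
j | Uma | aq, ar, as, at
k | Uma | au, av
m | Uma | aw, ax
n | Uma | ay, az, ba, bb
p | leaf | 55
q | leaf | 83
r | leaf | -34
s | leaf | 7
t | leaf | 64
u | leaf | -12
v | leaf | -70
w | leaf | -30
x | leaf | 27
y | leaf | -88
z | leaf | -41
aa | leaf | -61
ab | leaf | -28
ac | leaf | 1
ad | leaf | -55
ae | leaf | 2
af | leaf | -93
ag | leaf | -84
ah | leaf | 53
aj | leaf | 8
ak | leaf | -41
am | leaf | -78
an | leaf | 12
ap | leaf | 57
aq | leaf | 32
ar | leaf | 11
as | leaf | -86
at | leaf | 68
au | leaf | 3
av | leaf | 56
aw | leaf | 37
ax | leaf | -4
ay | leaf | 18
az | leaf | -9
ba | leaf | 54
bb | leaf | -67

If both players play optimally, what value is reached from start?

-61

a (Uma): min(55, 83, -34) = -34
b (Uma): min(7, 64, -12) = -12
c (Uma): min(-70, -30) = -70
North (Jamal): max(-34, -12, -70) = -12
d (Uma): min(27, -88, -41) = -88
e (Uma): min(-61, -28, 1, -55) = -61
South (Jamal): max(-88, -61) = -61
f (Uma): min(2, -93, -84) = -93
g (Uma): min(53, 8, -41) = -41
h (Uma): min(-78, 12, 57) = -78
j (Uma): min(32, 11, -86, 68) = -86
East (Jamal): max(-93, -41, -78, -86) = -41
k (Uma): min(3, 56) = 3
m (Uma): min(37, -4) = -4
n (Uma): min(18, -9, 54, -67) = -67
West (Jamal): max(3, -4, -67) = 3
start (Uma): min(-12, -61, -41, 3) = -61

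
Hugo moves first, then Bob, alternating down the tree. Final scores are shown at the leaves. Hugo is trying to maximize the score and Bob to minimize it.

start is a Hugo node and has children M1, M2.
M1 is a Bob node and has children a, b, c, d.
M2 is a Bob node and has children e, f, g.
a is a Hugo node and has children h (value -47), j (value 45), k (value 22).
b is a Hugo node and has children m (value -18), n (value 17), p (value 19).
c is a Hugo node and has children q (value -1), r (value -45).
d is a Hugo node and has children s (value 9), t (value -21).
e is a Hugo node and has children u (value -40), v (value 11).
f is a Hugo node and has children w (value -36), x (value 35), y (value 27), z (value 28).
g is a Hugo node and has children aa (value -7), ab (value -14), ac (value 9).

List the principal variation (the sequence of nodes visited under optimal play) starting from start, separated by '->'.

a (Hugo): max(-47, 45, 22) = 45
b (Hugo): max(-18, 17, 19) = 19
c (Hugo): max(-1, -45) = -1
d (Hugo): max(9, -21) = 9
M1 (Bob): min(45, 19, -1, 9) = -1
e (Hugo): max(-40, 11) = 11
f (Hugo): max(-36, 35, 27, 28) = 35
g (Hugo): max(-7, -14, 9) = 9
M2 (Bob): min(11, 35, 9) = 9
start (Hugo): max(-1, 9) = 9
At start, Hugo picks M2 (highest: 9).
At M2, Bob picks g (lowest: 9).
At g, Hugo picks ac (highest: 9).
Terminal value 9.

start -> M2 -> g -> ac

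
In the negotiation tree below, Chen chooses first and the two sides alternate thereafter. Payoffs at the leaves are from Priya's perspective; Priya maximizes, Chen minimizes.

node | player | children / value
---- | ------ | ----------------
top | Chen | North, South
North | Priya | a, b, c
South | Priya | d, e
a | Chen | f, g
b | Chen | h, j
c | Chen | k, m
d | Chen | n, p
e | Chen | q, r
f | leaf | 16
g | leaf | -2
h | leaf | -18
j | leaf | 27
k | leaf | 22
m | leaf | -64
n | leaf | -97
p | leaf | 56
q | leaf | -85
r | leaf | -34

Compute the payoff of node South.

-85

d (Chen): min(-97, 56) = -97
e (Chen): min(-85, -34) = -85
South (Priya): max(-97, -85) = -85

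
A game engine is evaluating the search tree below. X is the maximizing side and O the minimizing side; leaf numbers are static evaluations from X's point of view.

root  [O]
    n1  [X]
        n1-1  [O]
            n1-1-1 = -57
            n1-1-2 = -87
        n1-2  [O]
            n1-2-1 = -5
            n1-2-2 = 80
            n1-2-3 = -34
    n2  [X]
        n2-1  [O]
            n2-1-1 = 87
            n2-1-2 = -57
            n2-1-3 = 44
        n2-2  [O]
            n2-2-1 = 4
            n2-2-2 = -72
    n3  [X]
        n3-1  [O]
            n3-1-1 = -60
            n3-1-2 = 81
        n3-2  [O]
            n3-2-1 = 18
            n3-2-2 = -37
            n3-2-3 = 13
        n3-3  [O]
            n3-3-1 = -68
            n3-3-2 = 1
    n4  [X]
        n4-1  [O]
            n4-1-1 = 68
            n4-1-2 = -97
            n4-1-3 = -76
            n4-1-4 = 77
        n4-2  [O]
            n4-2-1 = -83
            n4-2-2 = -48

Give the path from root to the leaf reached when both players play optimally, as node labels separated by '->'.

root -> n4 -> n4-2 -> n4-2-1

n1-1 (O): min(-57, -87) = -87
n1-2 (O): min(-5, 80, -34) = -34
n1 (X): max(-87, -34) = -34
n2-1 (O): min(87, -57, 44) = -57
n2-2 (O): min(4, -72) = -72
n2 (X): max(-57, -72) = -57
n3-1 (O): min(-60, 81) = -60
n3-2 (O): min(18, -37, 13) = -37
n3-3 (O): min(-68, 1) = -68
n3 (X): max(-60, -37, -68) = -37
n4-1 (O): min(68, -97, -76, 77) = -97
n4-2 (O): min(-83, -48) = -83
n4 (X): max(-97, -83) = -83
root (O): min(-34, -57, -37, -83) = -83
At root, O picks n4 (lowest: -83).
At n4, X picks n4-2 (highest: -83).
At n4-2, O picks n4-2-1 (lowest: -83).
Terminal value -83.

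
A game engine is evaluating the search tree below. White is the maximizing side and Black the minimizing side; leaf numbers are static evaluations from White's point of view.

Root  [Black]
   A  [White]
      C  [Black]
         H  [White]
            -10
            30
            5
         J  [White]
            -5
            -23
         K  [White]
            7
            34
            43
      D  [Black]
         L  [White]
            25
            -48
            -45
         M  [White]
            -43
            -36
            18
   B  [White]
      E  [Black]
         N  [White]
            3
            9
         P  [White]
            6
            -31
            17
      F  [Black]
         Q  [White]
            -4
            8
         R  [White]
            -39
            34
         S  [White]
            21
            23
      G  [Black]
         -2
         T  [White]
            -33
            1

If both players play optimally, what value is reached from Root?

H (White): max(-10, 30, 5) = 30
J (White): max(-5, -23) = -5
K (White): max(7, 34, 43) = 43
C (Black): min(30, -5, 43) = -5
L (White): max(25, -48, -45) = 25
M (White): max(-43, -36, 18) = 18
D (Black): min(25, 18) = 18
A (White): max(-5, 18) = 18
N (White): max(3, 9) = 9
P (White): max(6, -31, 17) = 17
E (Black): min(9, 17) = 9
Q (White): max(-4, 8) = 8
R (White): max(-39, 34) = 34
S (White): max(21, 23) = 23
F (Black): min(8, 34, 23) = 8
T (White): max(-33, 1) = 1
G (Black): min(-2, 1) = -2
B (White): max(9, 8, -2) = 9
Root (Black): min(18, 9) = 9

9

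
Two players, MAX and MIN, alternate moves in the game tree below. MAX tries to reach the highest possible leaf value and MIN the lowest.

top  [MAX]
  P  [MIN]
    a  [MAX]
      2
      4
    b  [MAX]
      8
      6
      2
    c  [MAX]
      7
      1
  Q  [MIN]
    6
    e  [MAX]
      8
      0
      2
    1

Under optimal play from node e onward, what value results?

e (MAX): max(8, 0, 2) = 8

8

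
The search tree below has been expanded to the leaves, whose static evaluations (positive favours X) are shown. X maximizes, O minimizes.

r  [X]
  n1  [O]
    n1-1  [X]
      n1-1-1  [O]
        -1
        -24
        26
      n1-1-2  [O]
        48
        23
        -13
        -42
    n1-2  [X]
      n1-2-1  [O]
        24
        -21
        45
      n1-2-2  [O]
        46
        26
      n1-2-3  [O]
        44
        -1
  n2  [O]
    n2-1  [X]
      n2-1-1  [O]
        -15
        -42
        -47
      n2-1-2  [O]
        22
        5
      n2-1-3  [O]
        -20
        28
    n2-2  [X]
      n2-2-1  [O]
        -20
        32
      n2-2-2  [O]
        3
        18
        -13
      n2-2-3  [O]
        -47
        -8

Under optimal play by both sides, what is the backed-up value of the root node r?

n1-1-1 (O): min(-1, -24, 26) = -24
n1-1-2 (O): min(48, 23, -13, -42) = -42
n1-1 (X): max(-24, -42) = -24
n1-2-1 (O): min(24, -21, 45) = -21
n1-2-2 (O): min(46, 26) = 26
n1-2-3 (O): min(44, -1) = -1
n1-2 (X): max(-21, 26, -1) = 26
n1 (O): min(-24, 26) = -24
n2-1-1 (O): min(-15, -42, -47) = -47
n2-1-2 (O): min(22, 5) = 5
n2-1-3 (O): min(-20, 28) = -20
n2-1 (X): max(-47, 5, -20) = 5
n2-2-1 (O): min(-20, 32) = -20
n2-2-2 (O): min(3, 18, -13) = -13
n2-2-3 (O): min(-47, -8) = -47
n2-2 (X): max(-20, -13, -47) = -13
n2 (O): min(5, -13) = -13
r (X): max(-24, -13) = -13

-13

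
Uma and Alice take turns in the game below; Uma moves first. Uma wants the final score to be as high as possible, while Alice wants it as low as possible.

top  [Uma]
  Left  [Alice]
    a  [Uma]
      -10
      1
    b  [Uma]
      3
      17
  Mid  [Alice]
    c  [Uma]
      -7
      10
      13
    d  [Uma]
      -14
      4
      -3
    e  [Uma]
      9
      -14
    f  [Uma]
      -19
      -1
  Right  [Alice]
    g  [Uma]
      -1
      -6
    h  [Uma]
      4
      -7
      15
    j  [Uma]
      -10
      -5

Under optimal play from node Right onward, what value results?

-5

g (Uma): max(-1, -6) = -1
h (Uma): max(4, -7, 15) = 15
j (Uma): max(-10, -5) = -5
Right (Alice): min(-1, 15, -5) = -5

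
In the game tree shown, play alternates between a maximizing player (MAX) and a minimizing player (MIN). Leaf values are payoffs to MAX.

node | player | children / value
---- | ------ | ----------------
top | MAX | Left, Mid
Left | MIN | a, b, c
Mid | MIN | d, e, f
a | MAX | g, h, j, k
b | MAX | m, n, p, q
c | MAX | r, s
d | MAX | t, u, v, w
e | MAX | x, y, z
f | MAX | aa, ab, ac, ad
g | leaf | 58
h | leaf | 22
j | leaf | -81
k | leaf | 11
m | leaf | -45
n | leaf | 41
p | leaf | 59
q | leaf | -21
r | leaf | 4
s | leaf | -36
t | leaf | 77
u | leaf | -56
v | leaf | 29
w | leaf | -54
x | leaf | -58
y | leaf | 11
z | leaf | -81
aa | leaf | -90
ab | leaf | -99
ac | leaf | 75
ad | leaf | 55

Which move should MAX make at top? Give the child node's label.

Mid

a (MAX): max(58, 22, -81, 11) = 58
b (MAX): max(-45, 41, 59, -21) = 59
c (MAX): max(4, -36) = 4
Left (MIN): min(58, 59, 4) = 4
d (MAX): max(77, -56, 29, -54) = 77
e (MAX): max(-58, 11, -81) = 11
f (MAX): max(-90, -99, 75, 55) = 75
Mid (MIN): min(77, 11, 75) = 11
top (MAX): max(4, 11) = 11
MAX at top wants the highest of {Left=4, Mid=11}, so chooses Mid.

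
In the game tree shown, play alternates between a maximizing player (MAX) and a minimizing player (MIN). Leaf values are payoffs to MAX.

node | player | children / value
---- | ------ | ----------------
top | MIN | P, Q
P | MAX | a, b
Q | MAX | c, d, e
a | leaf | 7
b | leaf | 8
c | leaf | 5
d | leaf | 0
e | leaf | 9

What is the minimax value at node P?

P (MAX): max(7, 8) = 8

8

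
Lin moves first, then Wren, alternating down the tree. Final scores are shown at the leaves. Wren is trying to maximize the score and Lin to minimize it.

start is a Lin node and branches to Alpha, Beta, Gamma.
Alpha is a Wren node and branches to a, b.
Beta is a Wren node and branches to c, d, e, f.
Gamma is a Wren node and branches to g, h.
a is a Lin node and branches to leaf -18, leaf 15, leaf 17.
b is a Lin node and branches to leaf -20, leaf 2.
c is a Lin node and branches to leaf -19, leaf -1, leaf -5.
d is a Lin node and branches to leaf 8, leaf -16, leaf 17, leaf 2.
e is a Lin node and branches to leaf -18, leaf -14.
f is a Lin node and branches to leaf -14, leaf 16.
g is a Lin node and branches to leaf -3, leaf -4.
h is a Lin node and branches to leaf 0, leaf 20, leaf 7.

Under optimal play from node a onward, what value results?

a (Lin): min(-18, 15, 17) = -18

-18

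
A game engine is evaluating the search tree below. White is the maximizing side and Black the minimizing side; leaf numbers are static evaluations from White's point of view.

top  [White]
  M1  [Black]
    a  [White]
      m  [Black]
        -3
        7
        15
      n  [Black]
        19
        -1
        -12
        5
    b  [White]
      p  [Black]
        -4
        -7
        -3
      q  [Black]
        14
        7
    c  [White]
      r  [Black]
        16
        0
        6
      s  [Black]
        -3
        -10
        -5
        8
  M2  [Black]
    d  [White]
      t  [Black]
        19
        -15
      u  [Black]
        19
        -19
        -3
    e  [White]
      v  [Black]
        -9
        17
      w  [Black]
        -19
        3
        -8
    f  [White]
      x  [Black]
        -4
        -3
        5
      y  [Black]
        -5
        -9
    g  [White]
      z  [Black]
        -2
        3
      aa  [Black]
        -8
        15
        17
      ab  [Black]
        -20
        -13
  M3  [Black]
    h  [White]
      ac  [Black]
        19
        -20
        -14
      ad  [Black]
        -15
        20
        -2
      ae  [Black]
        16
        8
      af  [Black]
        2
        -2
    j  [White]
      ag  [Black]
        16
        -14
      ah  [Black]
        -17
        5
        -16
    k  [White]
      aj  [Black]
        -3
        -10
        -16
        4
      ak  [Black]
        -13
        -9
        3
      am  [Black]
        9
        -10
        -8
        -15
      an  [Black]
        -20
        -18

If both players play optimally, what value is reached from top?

m (Black): min(-3, 7, 15) = -3
n (Black): min(19, -1, -12, 5) = -12
a (White): max(-3, -12) = -3
p (Black): min(-4, -7, -3) = -7
q (Black): min(14, 7) = 7
b (White): max(-7, 7) = 7
r (Black): min(16, 0, 6) = 0
s (Black): min(-3, -10, -5, 8) = -10
c (White): max(0, -10) = 0
M1 (Black): min(-3, 7, 0) = -3
t (Black): min(19, -15) = -15
u (Black): min(19, -19, -3) = -19
d (White): max(-15, -19) = -15
v (Black): min(-9, 17) = -9
w (Black): min(-19, 3, -8) = -19
e (White): max(-9, -19) = -9
x (Black): min(-4, -3, 5) = -4
y (Black): min(-5, -9) = -9
f (White): max(-4, -9) = -4
z (Black): min(-2, 3) = -2
aa (Black): min(-8, 15, 17) = -8
ab (Black): min(-20, -13) = -20
g (White): max(-2, -8, -20) = -2
M2 (Black): min(-15, -9, -4, -2) = -15
ac (Black): min(19, -20, -14) = -20
ad (Black): min(-15, 20, -2) = -15
ae (Black): min(16, 8) = 8
af (Black): min(2, -2) = -2
h (White): max(-20, -15, 8, -2) = 8
ag (Black): min(16, -14) = -14
ah (Black): min(-17, 5, -16) = -17
j (White): max(-14, -17) = -14
aj (Black): min(-3, -10, -16, 4) = -16
ak (Black): min(-13, -9, 3) = -13
am (Black): min(9, -10, -8, -15) = -15
an (Black): min(-20, -18) = -20
k (White): max(-16, -13, -15, -20) = -13
M3 (Black): min(8, -14, -13) = -14
top (White): max(-3, -15, -14) = -3

-3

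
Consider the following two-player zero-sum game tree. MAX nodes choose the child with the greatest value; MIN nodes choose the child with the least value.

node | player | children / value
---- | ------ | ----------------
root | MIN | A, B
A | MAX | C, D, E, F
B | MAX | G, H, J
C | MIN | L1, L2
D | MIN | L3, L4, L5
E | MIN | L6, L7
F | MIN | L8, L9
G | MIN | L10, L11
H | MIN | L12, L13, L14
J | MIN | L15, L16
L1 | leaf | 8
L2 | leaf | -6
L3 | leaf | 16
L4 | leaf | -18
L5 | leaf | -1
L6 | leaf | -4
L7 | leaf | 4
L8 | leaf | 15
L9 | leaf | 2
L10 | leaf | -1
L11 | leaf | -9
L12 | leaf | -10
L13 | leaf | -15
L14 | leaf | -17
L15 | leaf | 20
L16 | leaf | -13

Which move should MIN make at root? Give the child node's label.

B

C (MIN): min(8, -6) = -6
D (MIN): min(16, -18, -1) = -18
E (MIN): min(-4, 4) = -4
F (MIN): min(15, 2) = 2
A (MAX): max(-6, -18, -4, 2) = 2
G (MIN): min(-1, -9) = -9
H (MIN): min(-10, -15, -17) = -17
J (MIN): min(20, -13) = -13
B (MAX): max(-9, -17, -13) = -9
root (MIN): min(2, -9) = -9
MIN at root wants the lowest of {A=2, B=-9}, so chooses B.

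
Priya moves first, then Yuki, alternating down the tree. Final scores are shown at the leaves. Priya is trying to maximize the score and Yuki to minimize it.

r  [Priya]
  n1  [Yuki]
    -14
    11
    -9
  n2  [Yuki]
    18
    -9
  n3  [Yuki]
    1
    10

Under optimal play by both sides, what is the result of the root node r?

n1 (Yuki): min(-14, 11, -9) = -14
n2 (Yuki): min(18, -9) = -9
n3 (Yuki): min(1, 10) = 1
r (Priya): max(-14, -9, 1) = 1

1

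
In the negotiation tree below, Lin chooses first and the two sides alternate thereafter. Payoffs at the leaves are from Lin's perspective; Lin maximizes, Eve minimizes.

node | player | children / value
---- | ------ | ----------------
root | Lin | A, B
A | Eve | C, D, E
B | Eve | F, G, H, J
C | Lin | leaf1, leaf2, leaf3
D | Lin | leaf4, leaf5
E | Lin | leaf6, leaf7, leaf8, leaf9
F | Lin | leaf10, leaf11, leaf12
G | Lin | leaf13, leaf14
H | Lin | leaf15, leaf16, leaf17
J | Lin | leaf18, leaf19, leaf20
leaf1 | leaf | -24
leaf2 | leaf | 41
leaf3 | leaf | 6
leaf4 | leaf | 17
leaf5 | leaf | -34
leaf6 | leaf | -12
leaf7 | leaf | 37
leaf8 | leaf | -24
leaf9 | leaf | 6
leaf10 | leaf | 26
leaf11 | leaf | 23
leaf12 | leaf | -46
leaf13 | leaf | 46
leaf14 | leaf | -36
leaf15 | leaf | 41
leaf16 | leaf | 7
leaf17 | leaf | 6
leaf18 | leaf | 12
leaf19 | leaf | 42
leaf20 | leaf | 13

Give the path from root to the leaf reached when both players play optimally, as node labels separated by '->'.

C (Lin): max(-24, 41, 6) = 41
D (Lin): max(17, -34) = 17
E (Lin): max(-12, 37, -24, 6) = 37
A (Eve): min(41, 17, 37) = 17
F (Lin): max(26, 23, -46) = 26
G (Lin): max(46, -36) = 46
H (Lin): max(41, 7, 6) = 41
J (Lin): max(12, 42, 13) = 42
B (Eve): min(26, 46, 41, 42) = 26
root (Lin): max(17, 26) = 26
At root, Lin picks B (highest: 26).
At B, Eve picks F (lowest: 26).
At F, Lin picks leaf10 (highest: 26).
Terminal value 26.

root -> B -> F -> leaf10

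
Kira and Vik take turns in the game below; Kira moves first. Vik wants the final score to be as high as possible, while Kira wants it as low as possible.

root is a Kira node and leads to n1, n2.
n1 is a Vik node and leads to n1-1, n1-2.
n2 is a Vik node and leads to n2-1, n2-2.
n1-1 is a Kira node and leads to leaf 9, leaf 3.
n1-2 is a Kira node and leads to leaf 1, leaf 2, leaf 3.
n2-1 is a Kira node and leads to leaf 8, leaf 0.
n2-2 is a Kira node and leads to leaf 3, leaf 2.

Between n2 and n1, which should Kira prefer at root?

n2-1 (Kira): min(8, 0) = 0
n2-2 (Kira): min(3, 2) = 2
n2 (Vik): max(0, 2) = 2
n1-1 (Kira): min(9, 3) = 3
n1-2 (Kira): min(1, 2, 3) = 1
n1 (Vik): max(3, 1) = 3
Kira prefers the lower value; n2=2, n1=3. n2 is better since 2 < 3.

n2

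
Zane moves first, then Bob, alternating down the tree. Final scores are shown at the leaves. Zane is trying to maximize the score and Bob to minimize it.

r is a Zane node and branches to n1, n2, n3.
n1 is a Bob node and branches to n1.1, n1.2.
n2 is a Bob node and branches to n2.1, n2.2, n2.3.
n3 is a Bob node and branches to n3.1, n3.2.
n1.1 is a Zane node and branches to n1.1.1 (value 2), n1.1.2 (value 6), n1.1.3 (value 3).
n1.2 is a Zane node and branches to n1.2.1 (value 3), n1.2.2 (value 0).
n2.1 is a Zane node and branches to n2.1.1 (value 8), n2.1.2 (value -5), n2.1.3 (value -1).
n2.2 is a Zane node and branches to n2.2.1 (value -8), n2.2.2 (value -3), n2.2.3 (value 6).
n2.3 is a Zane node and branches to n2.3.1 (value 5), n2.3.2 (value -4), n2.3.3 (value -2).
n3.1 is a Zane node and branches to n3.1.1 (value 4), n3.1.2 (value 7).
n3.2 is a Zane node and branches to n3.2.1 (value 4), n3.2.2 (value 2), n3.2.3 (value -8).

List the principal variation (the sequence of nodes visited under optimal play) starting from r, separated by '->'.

n1.1 (Zane): max(2, 6, 3) = 6
n1.2 (Zane): max(3, 0) = 3
n1 (Bob): min(6, 3) = 3
n2.1 (Zane): max(8, -5, -1) = 8
n2.2 (Zane): max(-8, -3, 6) = 6
n2.3 (Zane): max(5, -4, -2) = 5
n2 (Bob): min(8, 6, 5) = 5
n3.1 (Zane): max(4, 7) = 7
n3.2 (Zane): max(4, 2, -8) = 4
n3 (Bob): min(7, 4) = 4
r (Zane): max(3, 5, 4) = 5
At r, Zane picks n2 (highest: 5).
At n2, Bob picks n2.3 (lowest: 5).
At n2.3, Zane picks n2.3.1 (highest: 5).
Terminal value 5.

r -> n2 -> n2.3 -> n2.3.1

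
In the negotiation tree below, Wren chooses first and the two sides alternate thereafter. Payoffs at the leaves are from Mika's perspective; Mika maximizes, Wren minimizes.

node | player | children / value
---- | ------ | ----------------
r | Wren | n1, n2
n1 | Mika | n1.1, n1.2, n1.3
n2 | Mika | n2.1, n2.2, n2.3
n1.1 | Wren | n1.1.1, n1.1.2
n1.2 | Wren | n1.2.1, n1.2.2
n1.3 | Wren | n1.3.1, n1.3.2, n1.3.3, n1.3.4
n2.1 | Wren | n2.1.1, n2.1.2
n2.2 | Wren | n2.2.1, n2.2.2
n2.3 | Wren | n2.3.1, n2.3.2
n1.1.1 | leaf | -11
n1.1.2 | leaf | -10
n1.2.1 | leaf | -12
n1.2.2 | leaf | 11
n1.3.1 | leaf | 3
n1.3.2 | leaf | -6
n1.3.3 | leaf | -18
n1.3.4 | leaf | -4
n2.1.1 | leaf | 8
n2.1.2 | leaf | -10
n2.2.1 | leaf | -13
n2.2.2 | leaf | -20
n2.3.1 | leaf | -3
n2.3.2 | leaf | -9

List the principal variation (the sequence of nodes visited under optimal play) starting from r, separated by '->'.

n1.1 (Wren): min(-11, -10) = -11
n1.2 (Wren): min(-12, 11) = -12
n1.3 (Wren): min(3, -6, -18, -4) = -18
n1 (Mika): max(-11, -12, -18) = -11
n2.1 (Wren): min(8, -10) = -10
n2.2 (Wren): min(-13, -20) = -20
n2.3 (Wren): min(-3, -9) = -9
n2 (Mika): max(-10, -20, -9) = -9
r (Wren): min(-11, -9) = -11
At r, Wren picks n1 (lowest: -11).
At n1, Mika picks n1.1 (highest: -11).
At n1.1, Wren picks n1.1.1 (lowest: -11).
Terminal value -11.

r -> n1 -> n1.1 -> n1.1.1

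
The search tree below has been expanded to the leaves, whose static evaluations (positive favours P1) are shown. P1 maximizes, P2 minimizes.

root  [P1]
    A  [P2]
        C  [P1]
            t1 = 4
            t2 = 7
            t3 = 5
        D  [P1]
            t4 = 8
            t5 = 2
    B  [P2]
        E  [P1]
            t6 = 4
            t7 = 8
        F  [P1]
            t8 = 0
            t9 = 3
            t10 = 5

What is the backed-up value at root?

7

C (P1): max(4, 7, 5) = 7
D (P1): max(8, 2) = 8
A (P2): min(7, 8) = 7
E (P1): max(4, 8) = 8
F (P1): max(0, 3, 5) = 5
B (P2): min(8, 5) = 5
root (P1): max(7, 5) = 7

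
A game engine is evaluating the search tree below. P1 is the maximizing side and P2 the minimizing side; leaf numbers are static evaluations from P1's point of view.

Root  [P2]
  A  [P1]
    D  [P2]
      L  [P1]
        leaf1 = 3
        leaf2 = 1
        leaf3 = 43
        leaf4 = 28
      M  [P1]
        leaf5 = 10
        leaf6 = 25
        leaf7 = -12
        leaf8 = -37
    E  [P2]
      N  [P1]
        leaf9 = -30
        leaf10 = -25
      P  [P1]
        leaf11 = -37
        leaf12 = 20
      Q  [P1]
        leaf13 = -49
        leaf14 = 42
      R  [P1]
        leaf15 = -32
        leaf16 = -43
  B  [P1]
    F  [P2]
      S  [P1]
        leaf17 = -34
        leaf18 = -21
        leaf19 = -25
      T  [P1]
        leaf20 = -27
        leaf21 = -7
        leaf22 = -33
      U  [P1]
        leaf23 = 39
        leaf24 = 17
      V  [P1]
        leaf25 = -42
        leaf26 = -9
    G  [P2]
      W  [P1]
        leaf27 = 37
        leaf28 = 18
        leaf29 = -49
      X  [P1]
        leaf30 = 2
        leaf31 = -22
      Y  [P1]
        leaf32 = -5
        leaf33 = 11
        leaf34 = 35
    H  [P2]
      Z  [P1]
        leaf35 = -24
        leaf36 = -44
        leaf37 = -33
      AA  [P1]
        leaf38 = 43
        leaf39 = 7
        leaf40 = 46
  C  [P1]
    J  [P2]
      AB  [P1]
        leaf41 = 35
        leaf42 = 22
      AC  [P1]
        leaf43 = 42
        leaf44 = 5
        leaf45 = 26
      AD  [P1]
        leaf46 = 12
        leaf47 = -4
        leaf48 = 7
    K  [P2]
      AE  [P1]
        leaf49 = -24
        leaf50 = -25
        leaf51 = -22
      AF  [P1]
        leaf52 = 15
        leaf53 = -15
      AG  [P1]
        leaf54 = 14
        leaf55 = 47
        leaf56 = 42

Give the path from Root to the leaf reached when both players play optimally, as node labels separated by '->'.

L (P1): max(3, 1, 43, 28) = 43
M (P1): max(10, 25, -12, -37) = 25
D (P2): min(43, 25) = 25
N (P1): max(-30, -25) = -25
P (P1): max(-37, 20) = 20
Q (P1): max(-49, 42) = 42
R (P1): max(-32, -43) = -32
E (P2): min(-25, 20, 42, -32) = -32
A (P1): max(25, -32) = 25
S (P1): max(-34, -21, -25) = -21
T (P1): max(-27, -7, -33) = -7
U (P1): max(39, 17) = 39
V (P1): max(-42, -9) = -9
F (P2): min(-21, -7, 39, -9) = -21
W (P1): max(37, 18, -49) = 37
X (P1): max(2, -22) = 2
Y (P1): max(-5, 11, 35) = 35
G (P2): min(37, 2, 35) = 2
Z (P1): max(-24, -44, -33) = -24
AA (P1): max(43, 7, 46) = 46
H (P2): min(-24, 46) = -24
B (P1): max(-21, 2, -24) = 2
AB (P1): max(35, 22) = 35
AC (P1): max(42, 5, 26) = 42
AD (P1): max(12, -4, 7) = 12
J (P2): min(35, 42, 12) = 12
AE (P1): max(-24, -25, -22) = -22
AF (P1): max(15, -15) = 15
AG (P1): max(14, 47, 42) = 47
K (P2): min(-22, 15, 47) = -22
C (P1): max(12, -22) = 12
Root (P2): min(25, 2, 12) = 2
At Root, P2 picks B (lowest: 2).
At B, P1 picks G (highest: 2).
At G, P2 picks X (lowest: 2).
At X, P1 picks leaf30 (highest: 2).
Terminal value 2.

Root -> B -> G -> X -> leaf30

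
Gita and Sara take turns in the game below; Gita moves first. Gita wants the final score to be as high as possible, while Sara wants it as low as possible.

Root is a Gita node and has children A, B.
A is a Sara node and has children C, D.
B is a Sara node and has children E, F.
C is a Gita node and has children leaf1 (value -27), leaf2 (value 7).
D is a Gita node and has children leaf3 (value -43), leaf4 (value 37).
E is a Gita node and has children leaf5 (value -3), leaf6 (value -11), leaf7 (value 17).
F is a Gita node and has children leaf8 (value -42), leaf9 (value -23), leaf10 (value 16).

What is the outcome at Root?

C (Gita): max(-27, 7) = 7
D (Gita): max(-43, 37) = 37
A (Sara): min(7, 37) = 7
E (Gita): max(-3, -11, 17) = 17
F (Gita): max(-42, -23, 16) = 16
B (Sara): min(17, 16) = 16
Root (Gita): max(7, 16) = 16

16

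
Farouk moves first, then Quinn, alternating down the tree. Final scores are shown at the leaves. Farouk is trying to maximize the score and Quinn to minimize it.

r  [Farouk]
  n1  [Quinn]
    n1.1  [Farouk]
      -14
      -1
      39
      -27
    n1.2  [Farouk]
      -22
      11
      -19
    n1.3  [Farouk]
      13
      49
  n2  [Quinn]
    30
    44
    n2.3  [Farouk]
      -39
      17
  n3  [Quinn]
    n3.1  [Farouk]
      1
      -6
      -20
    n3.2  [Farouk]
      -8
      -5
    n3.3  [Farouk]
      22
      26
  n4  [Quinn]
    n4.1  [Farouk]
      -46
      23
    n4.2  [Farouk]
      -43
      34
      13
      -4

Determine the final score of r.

n1.1 (Farouk): max(-14, -1, 39, -27) = 39
n1.2 (Farouk): max(-22, 11, -19) = 11
n1.3 (Farouk): max(13, 49) = 49
n1 (Quinn): min(39, 11, 49) = 11
n2.3 (Farouk): max(-39, 17) = 17
n2 (Quinn): min(30, 44, 17) = 17
n3.1 (Farouk): max(1, -6, -20) = 1
n3.2 (Farouk): max(-8, -5) = -5
n3.3 (Farouk): max(22, 26) = 26
n3 (Quinn): min(1, -5, 26) = -5
n4.1 (Farouk): max(-46, 23) = 23
n4.2 (Farouk): max(-43, 34, 13, -4) = 34
n4 (Quinn): min(23, 34) = 23
r (Farouk): max(11, 17, -5, 23) = 23

23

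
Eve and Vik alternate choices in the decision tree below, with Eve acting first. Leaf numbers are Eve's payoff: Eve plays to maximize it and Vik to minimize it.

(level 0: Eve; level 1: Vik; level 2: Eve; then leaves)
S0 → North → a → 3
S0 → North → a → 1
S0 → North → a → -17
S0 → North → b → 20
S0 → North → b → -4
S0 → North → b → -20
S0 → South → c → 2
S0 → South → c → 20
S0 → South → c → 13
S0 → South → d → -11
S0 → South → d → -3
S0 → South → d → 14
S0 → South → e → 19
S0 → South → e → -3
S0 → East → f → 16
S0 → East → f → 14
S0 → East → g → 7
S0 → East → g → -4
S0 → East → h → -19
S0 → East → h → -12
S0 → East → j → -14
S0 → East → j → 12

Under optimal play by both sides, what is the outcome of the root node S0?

a (Eve): max(3, 1, -17) = 3
b (Eve): max(20, -4, -20) = 20
North (Vik): min(3, 20) = 3
c (Eve): max(2, 20, 13) = 20
d (Eve): max(-11, -3, 14) = 14
e (Eve): max(19, -3) = 19
South (Vik): min(20, 14, 19) = 14
f (Eve): max(16, 14) = 16
g (Eve): max(7, -4) = 7
h (Eve): max(-19, -12) = -12
j (Eve): max(-14, 12) = 12
East (Vik): min(16, 7, -12, 12) = -12
S0 (Eve): max(3, 14, -12) = 14

14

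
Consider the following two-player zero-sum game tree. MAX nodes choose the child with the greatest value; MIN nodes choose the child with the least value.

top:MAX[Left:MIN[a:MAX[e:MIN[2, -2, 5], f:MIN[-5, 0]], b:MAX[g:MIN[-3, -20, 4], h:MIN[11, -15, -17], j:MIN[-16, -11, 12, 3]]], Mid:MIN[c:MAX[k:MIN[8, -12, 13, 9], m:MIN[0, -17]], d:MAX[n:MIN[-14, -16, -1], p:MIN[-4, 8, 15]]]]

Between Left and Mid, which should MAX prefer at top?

Mid

e (MIN): min(2, -2, 5) = -2
f (MIN): min(-5, 0) = -5
a (MAX): max(-2, -5) = -2
g (MIN): min(-3, -20, 4) = -20
h (MIN): min(11, -15, -17) = -17
j (MIN): min(-16, -11, 12, 3) = -16
b (MAX): max(-20, -17, -16) = -16
Left (MIN): min(-2, -16) = -16
k (MIN): min(8, -12, 13, 9) = -12
m (MIN): min(0, -17) = -17
c (MAX): max(-12, -17) = -12
n (MIN): min(-14, -16, -1) = -16
p (MIN): min(-4, 8, 15) = -4
d (MAX): max(-16, -4) = -4
Mid (MIN): min(-12, -4) = -12
MAX prefers the higher value; Left=-16, Mid=-12. Mid is better since -12 > -16.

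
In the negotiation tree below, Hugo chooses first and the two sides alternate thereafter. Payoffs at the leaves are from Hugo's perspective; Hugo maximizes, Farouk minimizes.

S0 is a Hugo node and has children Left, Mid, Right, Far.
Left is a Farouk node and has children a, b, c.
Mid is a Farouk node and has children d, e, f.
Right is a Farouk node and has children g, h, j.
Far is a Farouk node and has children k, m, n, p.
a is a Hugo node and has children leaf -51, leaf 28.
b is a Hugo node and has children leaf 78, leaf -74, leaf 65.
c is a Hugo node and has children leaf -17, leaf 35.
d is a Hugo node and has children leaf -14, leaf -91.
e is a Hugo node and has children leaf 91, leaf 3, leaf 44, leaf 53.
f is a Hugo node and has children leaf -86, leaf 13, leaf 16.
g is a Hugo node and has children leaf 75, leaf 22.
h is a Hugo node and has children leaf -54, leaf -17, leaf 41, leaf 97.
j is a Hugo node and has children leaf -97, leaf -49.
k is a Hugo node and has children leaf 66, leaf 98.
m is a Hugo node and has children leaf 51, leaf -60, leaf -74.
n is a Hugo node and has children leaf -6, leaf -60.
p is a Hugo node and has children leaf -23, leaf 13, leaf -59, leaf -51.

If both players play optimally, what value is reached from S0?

a (Hugo): max(-51, 28) = 28
b (Hugo): max(78, -74, 65) = 78
c (Hugo): max(-17, 35) = 35
Left (Farouk): min(28, 78, 35) = 28
d (Hugo): max(-14, -91) = -14
e (Hugo): max(91, 3, 44, 53) = 91
f (Hugo): max(-86, 13, 16) = 16
Mid (Farouk): min(-14, 91, 16) = -14
g (Hugo): max(75, 22) = 75
h (Hugo): max(-54, -17, 41, 97) = 97
j (Hugo): max(-97, -49) = -49
Right (Farouk): min(75, 97, -49) = -49
k (Hugo): max(66, 98) = 98
m (Hugo): max(51, -60, -74) = 51
n (Hugo): max(-6, -60) = -6
p (Hugo): max(-23, 13, -59, -51) = 13
Far (Farouk): min(98, 51, -6, 13) = -6
S0 (Hugo): max(28, -14, -49, -6) = 28

28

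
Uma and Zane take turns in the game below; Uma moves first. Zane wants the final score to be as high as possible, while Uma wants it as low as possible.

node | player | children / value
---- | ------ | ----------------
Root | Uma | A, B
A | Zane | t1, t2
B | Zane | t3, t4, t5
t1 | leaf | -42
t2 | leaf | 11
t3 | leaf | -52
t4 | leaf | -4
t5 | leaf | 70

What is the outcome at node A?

11

A (Zane): max(-42, 11) = 11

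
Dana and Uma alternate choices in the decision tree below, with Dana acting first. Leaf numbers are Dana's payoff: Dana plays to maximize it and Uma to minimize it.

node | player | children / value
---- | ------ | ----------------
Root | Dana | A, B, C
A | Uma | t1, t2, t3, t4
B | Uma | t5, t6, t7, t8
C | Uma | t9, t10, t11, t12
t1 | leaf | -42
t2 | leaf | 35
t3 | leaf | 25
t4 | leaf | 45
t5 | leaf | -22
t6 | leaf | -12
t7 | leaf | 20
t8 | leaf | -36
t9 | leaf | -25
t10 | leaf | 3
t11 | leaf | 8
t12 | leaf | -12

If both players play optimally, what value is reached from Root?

-25

A (Uma): min(-42, 35, 25, 45) = -42
B (Uma): min(-22, -12, 20, -36) = -36
C (Uma): min(-25, 3, 8, -12) = -25
Root (Dana): max(-42, -36, -25) = -25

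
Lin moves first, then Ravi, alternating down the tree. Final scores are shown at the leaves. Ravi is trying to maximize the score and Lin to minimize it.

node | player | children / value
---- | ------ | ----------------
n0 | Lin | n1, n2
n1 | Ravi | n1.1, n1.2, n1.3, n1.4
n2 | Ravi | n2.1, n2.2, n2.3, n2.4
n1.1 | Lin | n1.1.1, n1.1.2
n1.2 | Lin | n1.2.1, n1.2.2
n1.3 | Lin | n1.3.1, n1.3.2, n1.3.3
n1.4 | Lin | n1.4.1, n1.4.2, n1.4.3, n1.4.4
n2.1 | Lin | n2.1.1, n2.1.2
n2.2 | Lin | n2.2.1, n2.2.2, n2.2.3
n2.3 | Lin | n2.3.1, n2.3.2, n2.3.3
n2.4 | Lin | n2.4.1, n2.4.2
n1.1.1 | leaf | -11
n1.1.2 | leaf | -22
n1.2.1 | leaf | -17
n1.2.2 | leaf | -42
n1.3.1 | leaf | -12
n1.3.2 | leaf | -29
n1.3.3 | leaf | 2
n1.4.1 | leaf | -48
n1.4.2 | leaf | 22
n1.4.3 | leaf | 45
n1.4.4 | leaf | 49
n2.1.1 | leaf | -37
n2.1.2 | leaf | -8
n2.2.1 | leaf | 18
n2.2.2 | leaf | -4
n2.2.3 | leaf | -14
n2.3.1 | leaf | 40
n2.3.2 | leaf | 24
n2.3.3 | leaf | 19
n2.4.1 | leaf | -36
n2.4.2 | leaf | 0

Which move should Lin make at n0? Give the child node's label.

n1.1 (Lin): min(-11, -22) = -22
n1.2 (Lin): min(-17, -42) = -42
n1.3 (Lin): min(-12, -29, 2) = -29
n1.4 (Lin): min(-48, 22, 45, 49) = -48
n1 (Ravi): max(-22, -42, -29, -48) = -22
n2.1 (Lin): min(-37, -8) = -37
n2.2 (Lin): min(18, -4, -14) = -14
n2.3 (Lin): min(40, 24, 19) = 19
n2.4 (Lin): min(-36, 0) = -36
n2 (Ravi): max(-37, -14, 19, -36) = 19
n0 (Lin): min(-22, 19) = -22
Lin at n0 wants the lowest of {n1=-22, n2=19}, so chooses n1.

n1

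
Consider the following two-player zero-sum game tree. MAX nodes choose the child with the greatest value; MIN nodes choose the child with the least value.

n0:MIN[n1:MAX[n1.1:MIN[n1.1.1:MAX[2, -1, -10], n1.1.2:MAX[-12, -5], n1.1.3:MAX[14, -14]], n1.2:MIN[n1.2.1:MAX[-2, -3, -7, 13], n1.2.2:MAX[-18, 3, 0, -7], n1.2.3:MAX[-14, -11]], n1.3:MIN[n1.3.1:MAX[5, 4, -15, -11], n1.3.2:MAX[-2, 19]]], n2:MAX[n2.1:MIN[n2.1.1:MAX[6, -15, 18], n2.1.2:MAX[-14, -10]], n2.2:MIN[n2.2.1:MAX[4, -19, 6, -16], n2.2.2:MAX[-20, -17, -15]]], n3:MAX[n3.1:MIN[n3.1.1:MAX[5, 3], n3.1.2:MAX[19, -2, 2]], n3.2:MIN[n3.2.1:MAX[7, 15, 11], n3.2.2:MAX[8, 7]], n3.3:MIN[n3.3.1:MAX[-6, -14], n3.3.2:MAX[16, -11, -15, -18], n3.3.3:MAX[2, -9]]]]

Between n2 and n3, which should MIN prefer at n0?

n2.1.1 (MAX): max(6, -15, 18) = 18
n2.1.2 (MAX): max(-14, -10) = -10
n2.1 (MIN): min(18, -10) = -10
n2.2.1 (MAX): max(4, -19, 6, -16) = 6
n2.2.2 (MAX): max(-20, -17, -15) = -15
n2.2 (MIN): min(6, -15) = -15
n2 (MAX): max(-10, -15) = -10
n3.1.1 (MAX): max(5, 3) = 5
n3.1.2 (MAX): max(19, -2, 2) = 19
n3.1 (MIN): min(5, 19) = 5
n3.2.1 (MAX): max(7, 15, 11) = 15
n3.2.2 (MAX): max(8, 7) = 8
n3.2 (MIN): min(15, 8) = 8
n3.3.1 (MAX): max(-6, -14) = -6
n3.3.2 (MAX): max(16, -11, -15, -18) = 16
n3.3.3 (MAX): max(2, -9) = 2
n3.3 (MIN): min(-6, 16, 2) = -6
n3 (MAX): max(5, 8, -6) = 8
MIN prefers the lower value; n2=-10, n3=8. n2 is better since -10 < 8.

n2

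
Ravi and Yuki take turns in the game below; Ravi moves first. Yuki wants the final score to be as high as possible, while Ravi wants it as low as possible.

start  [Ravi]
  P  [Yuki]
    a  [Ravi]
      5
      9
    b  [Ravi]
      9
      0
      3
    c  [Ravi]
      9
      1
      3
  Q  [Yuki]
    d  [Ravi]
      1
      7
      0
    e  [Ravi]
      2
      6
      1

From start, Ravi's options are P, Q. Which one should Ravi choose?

a (Ravi): min(5, 9) = 5
b (Ravi): min(9, 0, 3) = 0
c (Ravi): min(9, 1, 3) = 1
P (Yuki): max(5, 0, 1) = 5
d (Ravi): min(1, 7, 0) = 0
e (Ravi): min(2, 6, 1) = 1
Q (Yuki): max(0, 1) = 1
start (Ravi): min(5, 1) = 1
Ravi at start wants the lowest of {P=5, Q=1}, so chooses Q.

Q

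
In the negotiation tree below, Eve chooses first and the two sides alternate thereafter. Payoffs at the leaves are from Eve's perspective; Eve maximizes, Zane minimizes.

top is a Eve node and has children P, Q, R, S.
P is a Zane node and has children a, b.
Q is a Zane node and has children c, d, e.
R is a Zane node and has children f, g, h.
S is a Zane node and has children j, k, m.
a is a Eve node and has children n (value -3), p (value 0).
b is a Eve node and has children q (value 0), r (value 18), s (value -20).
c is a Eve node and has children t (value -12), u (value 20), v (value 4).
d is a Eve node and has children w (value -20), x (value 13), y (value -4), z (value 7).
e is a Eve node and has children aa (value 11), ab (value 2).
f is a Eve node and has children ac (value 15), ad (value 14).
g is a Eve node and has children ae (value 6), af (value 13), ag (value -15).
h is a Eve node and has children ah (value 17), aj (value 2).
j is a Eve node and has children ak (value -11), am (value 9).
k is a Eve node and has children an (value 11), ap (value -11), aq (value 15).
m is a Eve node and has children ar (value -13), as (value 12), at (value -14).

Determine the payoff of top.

13

a (Eve): max(-3, 0) = 0
b (Eve): max(0, 18, -20) = 18
P (Zane): min(0, 18) = 0
c (Eve): max(-12, 20, 4) = 20
d (Eve): max(-20, 13, -4, 7) = 13
e (Eve): max(11, 2) = 11
Q (Zane): min(20, 13, 11) = 11
f (Eve): max(15, 14) = 15
g (Eve): max(6, 13, -15) = 13
h (Eve): max(17, 2) = 17
R (Zane): min(15, 13, 17) = 13
j (Eve): max(-11, 9) = 9
k (Eve): max(11, -11, 15) = 15
m (Eve): max(-13, 12, -14) = 12
S (Zane): min(9, 15, 12) = 9
top (Eve): max(0, 11, 13, 9) = 13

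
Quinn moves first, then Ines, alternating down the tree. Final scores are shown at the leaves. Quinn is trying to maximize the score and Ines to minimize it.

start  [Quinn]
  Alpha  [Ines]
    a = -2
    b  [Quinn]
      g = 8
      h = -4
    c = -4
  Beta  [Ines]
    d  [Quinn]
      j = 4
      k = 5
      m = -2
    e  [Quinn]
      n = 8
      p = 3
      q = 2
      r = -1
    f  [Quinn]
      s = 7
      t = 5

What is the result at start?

b (Quinn): max(8, -4) = 8
Alpha (Ines): min(-2, 8, -4) = -4
d (Quinn): max(4, 5, -2) = 5
e (Quinn): max(8, 3, 2, -1) = 8
f (Quinn): max(7, 5) = 7
Beta (Ines): min(5, 8, 7) = 5
start (Quinn): max(-4, 5) = 5

5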